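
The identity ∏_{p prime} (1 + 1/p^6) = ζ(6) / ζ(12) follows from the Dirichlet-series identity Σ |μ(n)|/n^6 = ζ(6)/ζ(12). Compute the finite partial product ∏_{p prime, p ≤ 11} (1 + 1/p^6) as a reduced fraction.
∏ = 15453694564228141/15193991508488100

The primes p ≤ 11 are [2, 3, 5, 7, 11]. For each, (1 + 1/p^6) = (p^6 + 1)/p^6. Multiplying these fractions over p ∈ [2, 3, 5, 7, 11] gives 15453694564228141/15193991508488100. (In the limit P → ∞ this tends to ζ(6)/ζ(12).)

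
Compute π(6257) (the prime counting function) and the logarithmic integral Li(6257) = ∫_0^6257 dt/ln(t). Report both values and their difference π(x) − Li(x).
π(6257) = 813;  Li(6257) ≈ 829.88;  π(x) − Li(x) ≈ -16.88.

Direct count of primes ≤ 6257 gives π(6257) = 813. Numerical evaluation of the logarithmic integral gives Li(6257) ≈ 829.88. The difference π(x) − Li(x) ≈ -16.88 is typically negative for small/moderate x (Li(x) overestimates), though Littlewood's theorem shows this sign changes infinitely often.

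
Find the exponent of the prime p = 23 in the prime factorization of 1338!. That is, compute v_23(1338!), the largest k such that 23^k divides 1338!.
v_23(1338!) = 60

Legendre's formula: v_p(n!) = Σ_{k ≥ 1} ⌊n / p^k⌋. For p = 23, n = 1338, the terms are:
  ⌊1338/23^1⌋ = ⌊1338/23⌋ = 58
  ⌊1338/23^2⌋ = ⌊1338/529⌋ = 2
(the next term ⌊1338/23^3⌋ = 0, terminating the sum). Summing: v_23(1338!) = 58 + 2 = 60.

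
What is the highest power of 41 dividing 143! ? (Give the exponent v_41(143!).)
v_41(143!) = 3

Legendre's formula: v_p(n!) = Σ_{k ≥ 1} ⌊n / p^k⌋. For p = 41, n = 143, the terms are:
  ⌊143/41^1⌋ = ⌊143/41⌋ = 3
(the next term ⌊143/41^2⌋ = 0, terminating the sum). Summing: v_41(143!) = 3 = 3.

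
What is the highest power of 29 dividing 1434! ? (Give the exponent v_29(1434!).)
v_29(1434!) = 50

Legendre's formula: v_p(n!) = Σ_{k ≥ 1} ⌊n / p^k⌋. For p = 29, n = 1434, the terms are:
  ⌊1434/29^1⌋ = ⌊1434/29⌋ = 49
  ⌊1434/29^2⌋ = ⌊1434/841⌋ = 1
(the next term ⌊1434/29^3⌋ = 0, terminating the sum). Summing: v_29(1434!) = 49 + 1 = 50.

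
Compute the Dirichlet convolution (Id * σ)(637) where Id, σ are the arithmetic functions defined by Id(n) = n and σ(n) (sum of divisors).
(Id * σ)(637) = 4374

Divisors of 637: [1, 7, 13, 49, 91, 637]. For each d | 637:
  d = 1: Id(1) · σ(637/1) = 1 · 798 = 798
  d = 7: Id(7) · σ(637/7) = 7 · 112 = 784
  d = 13: Id(13) · σ(637/13) = 13 · 57 = 741
  d = 49: Id(49) · σ(637/49) = 49 · 14 = 686
  d = 91: Id(91) · σ(637/91) = 91 · 8 = 728
  d = 637: Id(637) · σ(637/637) = 637 · 1 = 637
Summing: (Id * σ)(637) = 798 + 784 + 741 + 686 + 728 + 637 = 4374.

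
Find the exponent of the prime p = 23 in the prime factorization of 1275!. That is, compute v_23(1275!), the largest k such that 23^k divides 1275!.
v_23(1275!) = 57

Legendre's formula: v_p(n!) = Σ_{k ≥ 1} ⌊n / p^k⌋. For p = 23, n = 1275, the terms are:
  ⌊1275/23^1⌋ = ⌊1275/23⌋ = 55
  ⌊1275/23^2⌋ = ⌊1275/529⌋ = 2
(the next term ⌊1275/23^3⌋ = 0, terminating the sum). Summing: v_23(1275!) = 55 + 2 = 57.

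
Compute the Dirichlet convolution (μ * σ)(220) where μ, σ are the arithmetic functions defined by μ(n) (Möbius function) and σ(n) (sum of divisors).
(μ * σ)(220) = 220

Divisors of 220: [1, 2, 4, 5, 10, 11, 20, 22, 44, 55, 110, 220]. For each d | 220:
  d = 1: μ(1) · σ(220/1) = 1 · 504 = 504
  d = 2: μ(2) · σ(220/2) = -1 · 216 = -216
  d = 4: μ(4) · σ(220/4) = 0 · 72 = 0
  d = 5: μ(5) · σ(220/5) = -1 · 84 = -84
  d = 10: μ(10) · σ(220/10) = 1 · 36 = 36
  d = 11: μ(11) · σ(220/11) = -1 · 42 = -42
  d = 20: μ(20) · σ(220/20) = 0 · 12 = 0
  d = 22: μ(22) · σ(220/22) = 1 · 18 = 18
  d = 44: μ(44) · σ(220/44) = 0 · 6 = 0
  d = 55: μ(55) · σ(220/55) = 1 · 7 = 7
  d = 110: μ(110) · σ(220/110) = -1 · 3 = -3
  d = 220: μ(220) · σ(220/220) = 0 · 1 = 0
Summing: (μ * σ)(220) = 504 + -216 + 0 + -84 + 36 + -42 + 0 + 18 + 0 + 7 + -3 + 0 = 220.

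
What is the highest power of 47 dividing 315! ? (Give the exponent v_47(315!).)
v_47(315!) = 6

Legendre's formula: v_p(n!) = Σ_{k ≥ 1} ⌊n / p^k⌋. For p = 47, n = 315, the terms are:
  ⌊315/47^1⌋ = ⌊315/47⌋ = 6
(the next term ⌊315/47^2⌋ = 0, terminating the sum). Summing: v_47(315!) = 6 = 6.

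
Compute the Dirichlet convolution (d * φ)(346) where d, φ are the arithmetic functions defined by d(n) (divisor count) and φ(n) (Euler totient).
(d * φ)(346) = 522

Divisors of 346: [1, 2, 173, 346]. For each d | 346:
  d = 1: d(1) · φ(346/1) = 1 · 172 = 172
  d = 2: d(2) · φ(346/2) = 2 · 172 = 344
  d = 173: d(173) · φ(346/173) = 2 · 1 = 2
  d = 346: d(346) · φ(346/346) = 4 · 1 = 4
Summing: (d * φ)(346) = 172 + 344 + 2 + 4 = 522.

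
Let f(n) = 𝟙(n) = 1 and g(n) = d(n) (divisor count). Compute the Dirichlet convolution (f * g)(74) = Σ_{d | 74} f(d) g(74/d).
(𝟙 * d)(74) = 9

Divisors of 74: [1, 2, 37, 74]. For each d | 74:
  d = 1: 𝟙(1) · d(74/1) = 1 · 4 = 4
  d = 2: 𝟙(2) · d(74/2) = 1 · 2 = 2
  d = 37: 𝟙(37) · d(74/37) = 1 · 2 = 2
  d = 74: 𝟙(74) · d(74/74) = 1 · 1 = 1
Summing: (𝟙 * d)(74) = 4 + 2 + 2 + 1 = 9.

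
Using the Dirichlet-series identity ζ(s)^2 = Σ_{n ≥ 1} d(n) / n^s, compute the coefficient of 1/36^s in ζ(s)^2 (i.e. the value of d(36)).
d(36) = 9

ζ(s)^2 = (Σ 1/m^s)(Σ 1/k^s). The coefficient of 1/n^s in the product is the number of ordered pairs (m, k) with mk = n, which equals d(n). For n = 36, divisors are [1, 2, 3, 4, 6, 9, 12, 18, 36], so d(36) = 9.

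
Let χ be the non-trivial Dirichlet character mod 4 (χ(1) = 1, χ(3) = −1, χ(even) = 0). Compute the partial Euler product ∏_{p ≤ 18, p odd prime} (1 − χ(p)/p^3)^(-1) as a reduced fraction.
∏ = 87995602569875/90796952813568

The odd primes p ≤ 18 are [3, 5, 7, 11, 13, 17]. For each, χ(p) = 1 if p ≡ 1 mod 4, χ(p) = −1 if p ≡ 3 mod 4. Taking (1 − χ(p)/p^3)^(-1) = p^3/(p^3 − χ(p)): (1 − (-1)/3^3)^(-1) · (1 − (1)/5^3)^(-1) · (1 − (-1)/7^3)^(-1) · (1 − (-1)/11^3)^(-1) · (1 − (1)/13^3)^(-1) · (1 − (1)/17^3)^(-1) = 87995602569875/90796952813568.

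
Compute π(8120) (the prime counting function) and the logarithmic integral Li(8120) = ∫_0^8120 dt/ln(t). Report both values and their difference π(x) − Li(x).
π(8120) = 1021;  Li(8120) ≈ 1039.76;  π(x) − Li(x) ≈ -18.76.

Direct count of primes ≤ 8120 gives π(8120) = 1021. Numerical evaluation of the logarithmic integral gives Li(8120) ≈ 1039.76. The difference π(x) − Li(x) ≈ -18.76 is typically negative for small/moderate x (Li(x) overestimates), though Littlewood's theorem shows this sign changes infinitely often.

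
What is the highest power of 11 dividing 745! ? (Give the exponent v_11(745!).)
v_11(745!) = 73

Legendre's formula: v_p(n!) = Σ_{k ≥ 1} ⌊n / p^k⌋. For p = 11, n = 745, the terms are:
  ⌊745/11^1⌋ = ⌊745/11⌋ = 67
  ⌊745/11^2⌋ = ⌊745/121⌋ = 6
(the next term ⌊745/11^3⌋ = 0, terminating the sum). Summing: v_11(745!) = 67 + 6 = 73.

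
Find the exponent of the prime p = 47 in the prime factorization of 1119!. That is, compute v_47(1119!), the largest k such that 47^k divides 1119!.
v_47(1119!) = 23

Legendre's formula: v_p(n!) = Σ_{k ≥ 1} ⌊n / p^k⌋. For p = 47, n = 1119, the terms are:
  ⌊1119/47^1⌋ = ⌊1119/47⌋ = 23
(the next term ⌊1119/47^2⌋ = 0, terminating the sum). Summing: v_47(1119!) = 23 = 23.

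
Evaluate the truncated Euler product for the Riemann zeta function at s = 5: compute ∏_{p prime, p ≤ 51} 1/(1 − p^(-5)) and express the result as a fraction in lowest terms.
∏ = 505807800965451248053830657783332590848273750176189703324931155978491/487794643941809531294334436783738741459341109492573787399981389578240

The primes p ≤ 51 are [2, 3, 5, 7, 11, 13, 17, 19, 23, 29, 31, 37, 41, 43, 47]. For each prime, (1 − 1/p^5)^(-1) = p^5 / (p^5 − 1). The product is (1 − 1/2^5)^(-1), (1 − 1/3^5)^(-1), (1 − 1/5^5)^(-1), (1 − 1/7^5)^(-1), (1 − 1/11^5)^(-1), (1 − 1/13^5)^(-1), (1 − 1/17^5)^(-1), (1 − 1/19^5)^(-1), (1 − 1/23^5)^(-1), (1 − 1/29^5)^(-1), (1 − 1/31^5)^(-1), (1 − 1/37^5)^(-1), (1 − 1/41^5)^(-1), (1 − 1/43^5)^(-1), (1 − 1/47^5)^(-1) = ∏ p^5 / (p^5 − 1) = 505807800965451248053830657783332590848273750176189703324931155978491/487794643941809531294334436783738741459341109492573787399981389578240.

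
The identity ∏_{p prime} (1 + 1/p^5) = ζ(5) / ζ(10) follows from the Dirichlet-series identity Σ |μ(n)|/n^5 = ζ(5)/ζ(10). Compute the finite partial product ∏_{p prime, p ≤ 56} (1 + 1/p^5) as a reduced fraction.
∏ = 32347597211284988160480267437380591091977322089812731895007080802055947812864/31226639806314720763085693561071542877365250131832357293968847568717289128655

The primes p ≤ 56 are [2, 3, 5, 7, 11, 13, 17, 19, 23, 29, 31, 37, 41, 43, 47, 53]. For each, (1 + 1/p^5) = (p^5 + 1)/p^5. Multiplying these fractions over p ∈ [2, 3, 5, 7, 11, 13, 17, 19, 23, 29, 31, 37, 41, 43, 47, 53] gives 32347597211284988160480267437380591091977322089812731895007080802055947812864/31226639806314720763085693561071542877365250131832357293968847568717289128655. (In the limit P → ∞ this tends to ζ(5)/ζ(10).)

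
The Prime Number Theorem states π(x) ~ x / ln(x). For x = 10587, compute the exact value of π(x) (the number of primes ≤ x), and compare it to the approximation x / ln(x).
π(10587) = 1290;  x/ln(x) ≈ 1142.39;  relative error ≈ 11.44%.

Directly count primes up to 10587: π(10587) = 1290. The PNT approximation gives 10587/ln(10587) ≈ 10587/9.26738 ≈ 1142.39. Relative error (π(x) − x/ln(x)) / π(x) ≈ 11.44%; the approximation is known to undercount slightly (Li(x) is a better estimate).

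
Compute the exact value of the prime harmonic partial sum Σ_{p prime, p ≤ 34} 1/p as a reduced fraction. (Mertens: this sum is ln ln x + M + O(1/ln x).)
Σ 1/p = 314016924901/200560490130

π(34) = 11, so the primes ≤ 34 are [2, 3, 5, 7, 11, 13, 17, 19, 23, 29, 31]. Summing 1/p over these primes: 314016924901/200560490130 ≈ 1.5657. Mertens estimate ln ln(34) + 0.2615 ≈ 1.5218.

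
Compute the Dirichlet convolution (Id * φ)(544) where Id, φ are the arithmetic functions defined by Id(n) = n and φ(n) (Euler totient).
(Id * φ)(544) = 3696

Divisors of 544: [1, 2, 4, 8, 16, 17, 32, 34, 68, 136, 272, 544]. For each d | 544:
  d = 1: Id(1) · φ(544/1) = 1 · 256 = 256
  d = 2: Id(2) · φ(544/2) = 2 · 128 = 256
  d = 4: Id(4) · φ(544/4) = 4 · 64 = 256
  d = 8: Id(8) · φ(544/8) = 8 · 32 = 256
  d = 16: Id(16) · φ(544/16) = 16 · 16 = 256
  d = 17: Id(17) · φ(544/17) = 17 · 16 = 272
  d = 32: Id(32) · φ(544/32) = 32 · 16 = 512
  d = 34: Id(34) · φ(544/34) = 34 · 8 = 272
  d = 68: Id(68) · φ(544/68) = 68 · 4 = 272
  d = 136: Id(136) · φ(544/136) = 136 · 2 = 272
  d = 272: Id(272) · φ(544/272) = 272 · 1 = 272
  d = 544: Id(544) · φ(544/544) = 544 · 1 = 544
Summing: (Id * φ)(544) = 256 + 256 + 256 + 256 + 256 + 272 + 512 + 272 + 272 + 272 + 272 + 544 = 3696.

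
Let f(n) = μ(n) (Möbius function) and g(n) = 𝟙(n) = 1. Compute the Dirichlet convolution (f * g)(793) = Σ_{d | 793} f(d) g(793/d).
(μ * 𝟙)(793) = 0

Divisors of 793: [1, 13, 61, 793]. For each d | 793:
  d = 1: μ(1) · 𝟙(793/1) = 1 · 1 = 1
  d = 13: μ(13) · 𝟙(793/13) = -1 · 1 = -1
  d = 61: μ(61) · 𝟙(793/61) = -1 · 1 = -1
  d = 793: μ(793) · 𝟙(793/793) = 1 · 1 = 1
Summing: (μ * 𝟙)(793) = 1 + -1 + -1 + 1 = 0.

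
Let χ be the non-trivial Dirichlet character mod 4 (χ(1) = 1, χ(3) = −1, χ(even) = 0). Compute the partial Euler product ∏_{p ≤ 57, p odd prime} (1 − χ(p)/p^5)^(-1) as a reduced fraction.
∏ = 241552412610573346540717288090615330738043013683948985221451329316738054554305/242484077809603940117660402752750309983134701869309180441833184178683110227968

The odd primes p ≤ 57 are [3, 5, 7, 11, 13, 17, 19, 23, 29, 31, 37, 41, 43, 47, 53]. For each, χ(p) = 1 if p ≡ 1 mod 4, χ(p) = −1 if p ≡ 3 mod 4. Taking (1 − χ(p)/p^5)^(-1) = p^5/(p^5 − χ(p)): (1 − (-1)/3^5)^(-1) · (1 − (1)/5^5)^(-1) · (1 − (-1)/7^5)^(-1) · (1 − (-1)/11^5)^(-1) · (1 − (1)/13^5)^(-1) · (1 − (1)/17^5)^(-1) · (1 − (-1)/19^5)^(-1) · (1 − (-1)/23^5)^(-1) · (1 − (1)/29^5)^(-1) · (1 − (-1)/31^5)^(-1) · (1 − (1)/37^5)^(-1) · (1 − (1)/41^5)^(-1) · (1 − (-1)/43^5)^(-1) · (1 − (-1)/47^5)^(-1) · (1 − (1)/53^5)^(-1) = 241552412610573346540717288090615330738043013683948985221451329316738054554305/242484077809603940117660402752750309983134701869309180441833184178683110227968.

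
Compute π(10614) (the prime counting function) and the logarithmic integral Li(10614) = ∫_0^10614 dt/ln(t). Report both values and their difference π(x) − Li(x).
π(10614) = 1295;  Li(10614) ≈ 1312.58;  π(x) − Li(x) ≈ -17.58.

Direct count of primes ≤ 10614 gives π(10614) = 1295. Numerical evaluation of the logarithmic integral gives Li(10614) ≈ 1312.58. The difference π(x) − Li(x) ≈ -17.58 is typically negative for small/moderate x (Li(x) overestimates), though Littlewood's theorem shows this sign changes infinitely often.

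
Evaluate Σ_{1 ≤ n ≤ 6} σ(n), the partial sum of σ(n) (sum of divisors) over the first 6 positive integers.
Σ_{n ≤ 6} σ(n) = 33

Compute σ(n) for each 1 ≤ n ≤ 6: σ(1) = 1, σ(2) = 3, σ(3) = 4, σ(4) = 7, σ(5) = 6, σ(6) = 12. Summing all 6 values: 33. (Average order: Σ_{n ≤ x} σ(n) ~ (π²/12) x². For x = 6, (π²/12)·6² ≈ 29.61.)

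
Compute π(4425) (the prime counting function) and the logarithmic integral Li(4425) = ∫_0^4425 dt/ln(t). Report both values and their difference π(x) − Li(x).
π(4425) = 602;  Li(4425) ≈ 616.29;  π(x) − Li(x) ≈ -14.29.

Direct count of primes ≤ 4425 gives π(4425) = 602. Numerical evaluation of the logarithmic integral gives Li(4425) ≈ 616.29. The difference π(x) − Li(x) ≈ -14.29 is typically negative for small/moderate x (Li(x) overestimates), though Littlewood's theorem shows this sign changes infinitely often.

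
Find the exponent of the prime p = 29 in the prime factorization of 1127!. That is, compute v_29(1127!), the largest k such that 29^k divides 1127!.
v_29(1127!) = 39

Legendre's formula: v_p(n!) = Σ_{k ≥ 1} ⌊n / p^k⌋. For p = 29, n = 1127, the terms are:
  ⌊1127/29^1⌋ = ⌊1127/29⌋ = 38
  ⌊1127/29^2⌋ = ⌊1127/841⌋ = 1
(the next term ⌊1127/29^3⌋ = 0, terminating the sum). Summing: v_29(1127!) = 38 + 1 = 39.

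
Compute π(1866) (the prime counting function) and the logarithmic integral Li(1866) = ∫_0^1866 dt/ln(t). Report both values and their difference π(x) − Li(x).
π(1866) = 284;  Li(1866) ≈ 297.10;  π(x) − Li(x) ≈ -13.10.

Direct count of primes ≤ 1866 gives π(1866) = 284. Numerical evaluation of the logarithmic integral gives Li(1866) ≈ 297.10. The difference π(x) − Li(x) ≈ -13.10 is typically negative for small/moderate x (Li(x) overestimates), though Littlewood's theorem shows this sign changes infinitely often.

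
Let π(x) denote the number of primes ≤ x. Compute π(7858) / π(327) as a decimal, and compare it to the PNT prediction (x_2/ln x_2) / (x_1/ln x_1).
π(7858)/π(327) = 992/66 ≈ 15.0303;  PNT prediction ≈ 15.5125.

π(327) = 66 and π(7858) = 992, so π(7858)/π(327) ≈ 15.0303. The PNT-predicted ratio is (7858/ln(7858)) / (327/ln(327)) ≈ 15.5125. The two agree to within a few percent, as expected.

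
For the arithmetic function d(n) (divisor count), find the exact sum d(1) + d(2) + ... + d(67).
Σ_{n ≤ 67} d(n) = 294

Compute d(n) for each 1 ≤ n ≤ 67: d(1) = 1, d(2) = 2, d(3) = 2, d(4) = 3, d(5) = 2, d(6) = 4, d(7) = 2, d(8) = 4, d(9) = 3, d(10) = 4, d(11) = 2, d(12) = 6, d(13) = 2, d(14) = 4, d(15) = 4, d(16) = 5, d(17) = 2, d(18) = 6, d(19) = 2, d(20) = 6, d(21) = 4, d(22) = 4, d(23) = 2, d(24) = 8, d(25) = 3, d(26) = 4, d(27) = 4, d(28) = 6, d(29) = 2, d(30) = 8, d(31) = 2, d(32) = 6, d(33) = 4, d(34) = 4, d(35) = 4, d(36) = 9, d(37) = 2, d(38) = 4, d(39) = 4, d(40) = 8, d(41) = 2, d(42) = 8, d(43) = 2, d(44) = 6, d(45) = 6, d(46) = 4, d(47) = 2, d(48) = 10, d(49) = 3, d(50) = 6, d(51) = 4, d(52) = 6, d(53) = 2, d(54) = 8, d(55) = 4, d(56) = 8, d(57) = 4, d(58) = 4, d(59) = 2, d(60) = 12, d(61) = 2, d(62) = 4, d(63) = 6, d(64) = 7, d(65) = 4, d(66) = 8, d(67) = 2. Summing all 67 values: 294. (Dirichlet's divisor formula: Σ_{n ≤ x} d(n) = x ln(x) + (2γ − 1) x + O(√x). For x = 67, the asymptotic estimate is ≈ 292.06.)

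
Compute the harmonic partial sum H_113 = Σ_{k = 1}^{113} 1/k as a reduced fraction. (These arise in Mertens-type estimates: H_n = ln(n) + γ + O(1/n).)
H_113 = 92269644494133624806164448254219916691626018956801/17379782769567790172972927968296006432665936992320

Direct summation: H_113 = 1 + 1/2 + ... + 1/113. The least common denominator is lcm(1, ..., 113) = 955888052326228459513511038256280353796626534577600; over this denominator the numerator is 955888052326228459513511038256280353796626534577600 + 477944026163114229756755519128140176898313267288800 + 318629350775409486504503679418760117932208844859200 + 238972013081557114878377759564070088449156633644400 + 191177610465245691902702207651256070759325306915520 + 159314675387704743252251839709380058966104422429600 + 136555436046604065644787291179468621970946647796800 + 119486006540778557439188879782035044224578316822200 + 106209783591803162168167893139586705977402948286400 + 95588805232622845951351103825628035379662653457760 + 86898913847838950864864639841480032163329684961600 + 79657337693852371626125919854690029483052211214800 + 73529850178940650731808541404329257984355887275200 + 68277718023302032822393645589734310985473323898400 + 63725870155081897300900735883752023586441768971840 + 59743003270389278719594439891017522112289158411100 + 56228708960366379971383002250369432576272149092800 + 53104891795901581084083946569793352988701474143200 + 50309897490854129448079528329277913357717186030400 + 47794402616311422975675551912814017689831326728880 + 45518478682201355214929097059822873990315549265600 + 43449456923919475432432319920740016081664842480800 + 41560350101140367804935262532881754512896805851200 + 39828668846926185813062959927345014741526105607400 + 38235522093049138380540441530251214151865061383104 + 36764925089470325365904270702164628992177943637600 + 35403261197267720722722631046528901992467649428800 + 34138859011651016411196822794867155492736661949200 + 32961656976766498603914173732975184613676777054400 + 31862935077540948650450367941876011793220884485920 + 30835098462136401919790678653428398509568597889600 + 29871501635194639359797219945508761056144579205550 + 28966304615946316954954879947160010721109894987200 + 28114354480183189985691501125184716288136074546400 + 27311087209320813128957458235893724394189329559360 + 26552445897950790542041973284896676494350737071600 + 25834812225033201608473271304223793345854771204800 + 25154948745427064724039764164638956678858593015200 + 24509950059646883577269513801443085994785295758400 + 23897201308155711487837775956407008844915663364440 + 23314342739664108768622220445275130580405525233600 + 22759239341100677607464548529911436995157774632800 + 22229954705261126965430489261773961716200617083200 + 21724728461959737716216159960370008040832421240400 + 21241956718360632433633578627917341195480589657280 + 20780175050570183902467631266440877256448402925600 + 20338043666515499138585341239495326676523968820800 + 19914334423463092906531479963672507370763052803700 + 19507919435229152234969613025638374567278092542400 + 19117761046524569190270220765125607075932530691552 + 18742902986788793323794334083456477525424049697600 + 18382462544735162682952135351082314496088971818800 + 18035623628796763387047378080307176486728802539200 + 17701630598633860361361315523264450996233824714400 + 17379782769567790172972927968296006432665936992320 + 17069429505825508205598411397433577746368330974600 + 16769965830284709816026509443092637785905728676800 + 16480828488383249301957086866487592306838388527200 + 16201492412308956940906966750106446674519093806400 + 15931467538770474325225183970938005896610442242960 + 15670295939774237041205098987807874652403713681600 + 15417549231068200959895339326714199254784298944800 + 15172826227400451738309699019940957996771849755200 + 14935750817597319679898609972754380528072289602775 + 14705970035788130146361708280865851596871177455040 + 14483152307973158477477439973580005360554947493600 + 14266985855615350141992702063526572444725769172800 + 14057177240091594992845750562592358144068037273200 + 13853450033713455934978420844293918170965601950400 + 13655543604660406564478729117946862197094664779680 + 13463212004594767035401563919102540194318683585600 + 13276222948975395271020986642448338247175368535800 + 13094356881181211774157685455565484298583925131200 + 12917406112516600804236635652111896672927385602400 + 12745174031016379460180147176750404717288353794368 + 12577474372713532362019882082319478339429296507600 + 12414130549691278694980662834497147451904240708800 + 12254975029823441788634756900721542997392647879200 + 12099848763623145057133051117168105744261095374400 + 11948600654077855743918887978203504422457831682220 + 11801087065755906907574210348842967330822549809600 + 11657171369832054384311110222637565290202762616800 + 11516723522002752524259169135617835587911163067200 + 11379619670550338803732274264955718497578887316400 + 11245741792073275994276600450073886515254429818560 + 11114977352630563482715244630886980858100308541600 + 10987218992255499534638057910991728204558925684800 + 10862364230979868858108079980185004020416210620200 + 10740315194676724264196753238834610716816028478400 + 10620978359180316216816789313958670597740294828640 + 10504264311277235818829791629189893997765126753600 + 10390087525285091951233815633220438628224201462800 + 10278366154045467306596892884476132836522865963200 + 10169021833257749569292670619747663338261984410400 + 10061979498170825889615905665855582671543437206080 + 9957167211731546453265739981836253685381526401850 + 9854516003363179994984649878930725296872438500800 + 9753959717614576117484806512819187283639046271200 + 9655434871982105651651626649053336907036631662400 + 9558880523262284595135110382562803537966265345776 + 9464238141843846133797138992636439146501252817600 + 9371451493394396661897167041728238762712024848800 + 9280466527439111257412728526760003434918704219200 + 9191231272367581341476067675541157248044485909400 + 9103695736440271042985819411964574798063109853120 + 9017811814398381693523689040153588243364401269600 + 8933533199310546350593561105198881811183425556800 + 8850815299316930180680657761632225498116912357200 + 8769615158956224399206523286754865631161711326400 + 8689891384783895086486463984148003216332968496160 + 8611604075011067202824423768074597781951590401600 + 8534714752912754102799205698716788873184165487300 + 8459186303771933270031071135011330564571916235200 = 5074830447177349364339044653982095418039431042624055, so H_113 = 5074830447177349364339044653982095418039431042624055/955888052326228459513511038256280353796626534577600; reducing by gcd(5074830447177349364339044653982095418039431042624055, 955888052326228459513511038256280353796626534577600) = 55 gives 92269644494133624806164448254219916691626018956801/17379782769567790172972927968296006432665936992320 ≈ 5.30902. (The PNT-adjacent estimate ln(113) + γ ≈ 5.30460 matches within O(1/n).)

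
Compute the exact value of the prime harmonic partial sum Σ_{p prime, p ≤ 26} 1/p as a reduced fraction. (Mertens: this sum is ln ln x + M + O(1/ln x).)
Σ 1/p = 334406399/223092870

π(26) = 9, so the primes ≤ 26 are [2, 3, 5, 7, 11, 13, 17, 19, 23]. Summing 1/p over these primes: 334406399/223092870 ≈ 1.4990. Mertens estimate ln ln(26) + 0.2615 ≈ 1.4426.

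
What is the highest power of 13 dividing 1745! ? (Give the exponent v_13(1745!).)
v_13(1745!) = 144

Legendre's formula: v_p(n!) = Σ_{k ≥ 1} ⌊n / p^k⌋. For p = 13, n = 1745, the terms are:
  ⌊1745/13^1⌋ = ⌊1745/13⌋ = 134
  ⌊1745/13^2⌋ = ⌊1745/169⌋ = 10
(the next term ⌊1745/13^3⌋ = 0, terminating the sum). Summing: v_13(1745!) = 134 + 10 = 144.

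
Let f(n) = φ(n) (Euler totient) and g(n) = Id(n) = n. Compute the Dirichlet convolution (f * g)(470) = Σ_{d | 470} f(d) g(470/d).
(φ * Id)(470) = 2511

Divisors of 470: [1, 2, 5, 10, 47, 94, 235, 470]. For each d | 470:
  d = 1: φ(1) · Id(470/1) = 1 · 470 = 470
  d = 2: φ(2) · Id(470/2) = 1 · 235 = 235
  d = 5: φ(5) · Id(470/5) = 4 · 94 = 376
  d = 10: φ(10) · Id(470/10) = 4 · 47 = 188
  d = 47: φ(47) · Id(470/47) = 46 · 10 = 460
  d = 94: φ(94) · Id(470/94) = 46 · 5 = 230
  d = 235: φ(235) · Id(470/235) = 184 · 2 = 368
  d = 470: φ(470) · Id(470/470) = 184 · 1 = 184
Summing: (φ * Id)(470) = 470 + 235 + 376 + 188 + 460 + 230 + 368 + 184 = 2511.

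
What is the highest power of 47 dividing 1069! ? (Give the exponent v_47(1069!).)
v_47(1069!) = 22

Legendre's formula: v_p(n!) = Σ_{k ≥ 1} ⌊n / p^k⌋. For p = 47, n = 1069, the terms are:
  ⌊1069/47^1⌋ = ⌊1069/47⌋ = 22
(the next term ⌊1069/47^2⌋ = 0, terminating the sum). Summing: v_47(1069!) = 22 = 22.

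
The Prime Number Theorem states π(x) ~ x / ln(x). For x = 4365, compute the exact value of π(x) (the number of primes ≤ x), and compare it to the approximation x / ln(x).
π(4365) = 596;  x/ln(x) ≈ 520.80;  relative error ≈ 12.62%.

Directly count primes up to 4365: π(4365) = 596. The PNT approximation gives 4365/ln(4365) ≈ 4365/8.38137 ≈ 520.80. Relative error (π(x) − x/ln(x)) / π(x) ≈ 12.62%; the approximation is known to undercount slightly (Li(x) is a better estimate).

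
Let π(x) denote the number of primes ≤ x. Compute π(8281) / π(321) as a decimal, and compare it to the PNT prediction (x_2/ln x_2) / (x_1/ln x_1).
π(8281)/π(321) = 1038/66 ≈ 15.7273;  PNT prediction ≈ 16.5034.

π(321) = 66 and π(8281) = 1038, so π(8281)/π(321) ≈ 15.7273. The PNT-predicted ratio is (8281/ln(8281)) / (321/ln(321)) ≈ 16.5034. The two agree to within a few percent, as expected.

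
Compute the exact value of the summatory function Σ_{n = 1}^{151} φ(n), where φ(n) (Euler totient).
Σ_{n ≤ 151} φ(n) = 7008

Compute φ(n) for each 1 ≤ n ≤ 151: φ(1) = 1, φ(2) = 1, φ(3) = 2, φ(4) = 2, φ(5) = 4, φ(6) = 2, φ(7) = 6, φ(8) = 4, φ(9) = 6, φ(10) = 4, φ(11) = 10, φ(12) = 4, φ(13) = 12, φ(14) = 6, φ(15) = 8, φ(16) = 8, φ(17) = 16, φ(18) = 6, φ(19) = 18, φ(20) = 8, φ(21) = 12, φ(22) = 10, φ(23) = 22, φ(24) = 8, φ(25) = 20, φ(26) = 12, φ(27) = 18, φ(28) = 12, φ(29) = 28, φ(30) = 8, φ(31) = 30, φ(32) = 16, φ(33) = 20, φ(34) = 16, φ(35) = 24, φ(36) = 12, φ(37) = 36, φ(38) = 18, φ(39) = 24, φ(40) = 16, φ(41) = 40, φ(42) = 12, φ(43) = 42, φ(44) = 20, φ(45) = 24, φ(46) = 22, φ(47) = 46, φ(48) = 16, φ(49) = 42, φ(50) = 20, φ(51) = 32, φ(52) = 24, φ(53) = 52, φ(54) = 18, φ(55) = 40, φ(56) = 24, φ(57) = 36, φ(58) = 28, φ(59) = 58, φ(60) = 16, φ(61) = 60, φ(62) = 30, φ(63) = 36, φ(64) = 32, φ(65) = 48, φ(66) = 20, φ(67) = 66, φ(68) = 32, φ(69) = 44, φ(70) = 24, φ(71) = 70, φ(72) = 24, φ(73) = 72, φ(74) = 36, φ(75) = 40, φ(76) = 36, φ(77) = 60, φ(78) = 24, φ(79) = 78, φ(80) = 32, φ(81) = 54, φ(82) = 40, φ(83) = 82, φ(84) = 24, φ(85) = 64, φ(86) = 42, φ(87) = 56, φ(88) = 40, φ(89) = 88, φ(90) = 24, φ(91) = 72, φ(92) = 44, φ(93) = 60, φ(94) = 46, φ(95) = 72, φ(96) = 32, φ(97) = 96, φ(98) = 42, φ(99) = 60, φ(100) = 40, φ(101) = 100, φ(102) = 32, φ(103) = 102, φ(104) = 48, φ(105) = 48, φ(106) = 52, φ(107) = 106, φ(108) = 36, φ(109) = 108, φ(110) = 40, φ(111) = 72, φ(112) = 48, φ(113) = 112, φ(114) = 36, φ(115) = 88, φ(116) = 56, φ(117) = 72, φ(118) = 58, φ(119) = 96, φ(120) = 32, φ(121) = 110, φ(122) = 60, φ(123) = 80, φ(124) = 60, φ(125) = 100, φ(126) = 36, φ(127) = 126, φ(128) = 64, φ(129) = 84, φ(130) = 48, φ(131) = 130, φ(132) = 40, φ(133) = 108, φ(134) = 66, φ(135) = 72, φ(136) = 64, φ(137) = 136, φ(138) = 44, φ(139) = 138, φ(140) = 48, φ(141) = 92, φ(142) = 70, φ(143) = 120, φ(144) = 48, φ(145) = 112, φ(146) = 72, φ(147) = 84, φ(148) = 72, φ(149) = 148, φ(150) = 40, φ(151) = 150. Summing all 151 values: 7008. (Average order: Σ_{n ≤ x} φ(n) ~ (3/π²) x². For x = 151, (3/π²)·151² ≈ 6930.67.)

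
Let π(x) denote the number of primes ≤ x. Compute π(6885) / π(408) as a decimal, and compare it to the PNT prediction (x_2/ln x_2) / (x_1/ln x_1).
π(6885)/π(408) = 886/79 ≈ 11.2152;  PNT prediction ≈ 11.4789.

π(408) = 79 and π(6885) = 886, so π(6885)/π(408) ≈ 11.2152. The PNT-predicted ratio is (6885/ln(6885)) / (408/ln(408)) ≈ 11.4789. The two agree to within a few percent, as expected.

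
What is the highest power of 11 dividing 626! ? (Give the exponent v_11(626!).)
v_11(626!) = 61

Legendre's formula: v_p(n!) = Σ_{k ≥ 1} ⌊n / p^k⌋. For p = 11, n = 626, the terms are:
  ⌊626/11^1⌋ = ⌊626/11⌋ = 56
  ⌊626/11^2⌋ = ⌊626/121⌋ = 5
(the next term ⌊626/11^3⌋ = 0, terminating the sum). Summing: v_11(626!) = 56 + 5 = 61.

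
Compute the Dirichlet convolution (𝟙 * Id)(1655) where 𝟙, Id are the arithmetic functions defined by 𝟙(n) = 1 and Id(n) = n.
(𝟙 * Id)(1655) = 1992

Divisors of 1655: [1, 5, 331, 1655]. For each d | 1655:
  d = 1: 𝟙(1) · Id(1655/1) = 1 · 1655 = 1655
  d = 5: 𝟙(5) · Id(1655/5) = 1 · 331 = 331
  d = 331: 𝟙(331) · Id(1655/331) = 1 · 5 = 5
  d = 1655: 𝟙(1655) · Id(1655/1655) = 1 · 1 = 1
Summing: (𝟙 * Id)(1655) = 1655 + 331 + 5 + 1 = 1992.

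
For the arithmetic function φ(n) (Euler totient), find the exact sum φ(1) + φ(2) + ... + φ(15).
Σ_{n ≤ 15} φ(n) = 72

Compute φ(n) for each 1 ≤ n ≤ 15: φ(1) = 1, φ(2) = 1, φ(3) = 2, φ(4) = 2, φ(5) = 4, φ(6) = 2, φ(7) = 6, φ(8) = 4, φ(9) = 6, φ(10) = 4, φ(11) = 10, φ(12) = 4, φ(13) = 12, φ(14) = 6, φ(15) = 8. Summing all 15 values: 72. (Average order: Σ_{n ≤ x} φ(n) ~ (3/π²) x². For x = 15, (3/π²)·15² ≈ 68.39.)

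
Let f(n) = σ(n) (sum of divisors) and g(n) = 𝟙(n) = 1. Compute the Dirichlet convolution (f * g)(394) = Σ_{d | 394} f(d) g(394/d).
(σ * 𝟙)(394) = 796

Divisors of 394: [1, 2, 197, 394]. For each d | 394:
  d = 1: σ(1) · 𝟙(394/1) = 1 · 1 = 1
  d = 2: σ(2) · 𝟙(394/2) = 3 · 1 = 3
  d = 197: σ(197) · 𝟙(394/197) = 198 · 1 = 198
  d = 394: σ(394) · 𝟙(394/394) = 594 · 1 = 594
Summing: (σ * 𝟙)(394) = 1 + 3 + 198 + 594 = 796.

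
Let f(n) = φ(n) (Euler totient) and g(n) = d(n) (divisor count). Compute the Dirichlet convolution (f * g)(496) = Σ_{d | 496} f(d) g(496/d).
(φ * d)(496) = 992

Divisors of 496: [1, 2, 4, 8, 16, 31, 62, 124, 248, 496]. For each d | 496:
  d = 1: φ(1) · d(496/1) = 1 · 10 = 10
  d = 2: φ(2) · d(496/2) = 1 · 8 = 8
  d = 4: φ(4) · d(496/4) = 2 · 6 = 12
  d = 8: φ(8) · d(496/8) = 4 · 4 = 16
  d = 16: φ(16) · d(496/16) = 8 · 2 = 16
  d = 31: φ(31) · d(496/31) = 30 · 5 = 150
  d = 62: φ(62) · d(496/62) = 30 · 4 = 120
  d = 124: φ(124) · d(496/124) = 60 · 3 = 180
  d = 248: φ(248) · d(496/248) = 120 · 2 = 240
  d = 496: φ(496) · d(496/496) = 240 · 1 = 240
Summing: (φ * d)(496) = 10 + 8 + 12 + 16 + 16 + 150 + 120 + 180 + 240 + 240 = 992.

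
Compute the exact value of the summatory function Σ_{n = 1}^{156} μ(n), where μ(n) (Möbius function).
Σ_{n ≤ 156} μ(n) = -1

Compute μ(n) for each 1 ≤ n ≤ 156: μ(1) = 1, μ(2) = -1, μ(3) = -1, μ(4) = 0, μ(5) = -1, μ(6) = 1, μ(7) = -1, μ(8) = 0, μ(9) = 0, μ(10) = 1, μ(11) = -1, μ(12) = 0, μ(13) = -1, μ(14) = 1, μ(15) = 1, μ(16) = 0, μ(17) = -1, μ(18) = 0, μ(19) = -1, μ(20) = 0, μ(21) = 1, μ(22) = 1, μ(23) = -1, μ(24) = 0, μ(25) = 0, μ(26) = 1, μ(27) = 0, μ(28) = 0, μ(29) = -1, μ(30) = -1, μ(31) = -1, μ(32) = 0, μ(33) = 1, μ(34) = 1, μ(35) = 1, μ(36) = 0, μ(37) = -1, μ(38) = 1, μ(39) = 1, μ(40) = 0, μ(41) = -1, μ(42) = -1, μ(43) = -1, μ(44) = 0, μ(45) = 0, μ(46) = 1, μ(47) = -1, μ(48) = 0, μ(49) = 0, μ(50) = 0, μ(51) = 1, μ(52) = 0, μ(53) = -1, μ(54) = 0, μ(55) = 1, μ(56) = 0, μ(57) = 1, μ(58) = 1, μ(59) = -1, μ(60) = 0, μ(61) = -1, μ(62) = 1, μ(63) = 0, μ(64) = 0, μ(65) = 1, μ(66) = -1, μ(67) = -1, μ(68) = 0, μ(69) = 1, μ(70) = -1, μ(71) = -1, μ(72) = 0, μ(73) = -1, μ(74) = 1, μ(75) = 0, μ(76) = 0, μ(77) = 1, μ(78) = -1, μ(79) = -1, μ(80) = 0, μ(81) = 0, μ(82) = 1, μ(83) = -1, μ(84) = 0, μ(85) = 1, μ(86) = 1, μ(87) = 1, μ(88) = 0, μ(89) = -1, μ(90) = 0, μ(91) = 1, μ(92) = 0, μ(93) = 1, μ(94) = 1, μ(95) = 1, μ(96) = 0, μ(97) = -1, μ(98) = 0, μ(99) = 0, μ(100) = 0, μ(101) = -1, μ(102) = -1, μ(103) = -1, μ(104) = 0, μ(105) = -1, μ(106) = 1, μ(107) = -1, μ(108) = 0, μ(109) = -1, μ(110) = -1, μ(111) = 1, μ(112) = 0, μ(113) = -1, μ(114) = -1, μ(115) = 1, μ(116) = 0, μ(117) = 0, μ(118) = 1, μ(119) = 1, μ(120) = 0, μ(121) = 0, μ(122) = 1, μ(123) = 1, μ(124) = 0, μ(125) = 0, μ(126) = 0, μ(127) = -1, μ(128) = 0, μ(129) = 1, μ(130) = -1, μ(131) = -1, μ(132) = 0, μ(133) = 1, μ(134) = 1, μ(135) = 0, μ(136) = 0, μ(137) = -1, μ(138) = -1, μ(139) = -1, μ(140) = 0, μ(141) = 1, μ(142) = 1, μ(143) = 1, μ(144) = 0, μ(145) = 1, μ(146) = 1, μ(147) = 0, μ(148) = 0, μ(149) = -1, μ(150) = 0, μ(151) = -1, μ(152) = 0, μ(153) = 0, μ(154) = -1, μ(155) = 1, μ(156) = 0. Summing all 156 values: -1. (Mertens function M(x) = Σ_{n ≤ x} μ(n); on average M(x) should be small (PNT ⟺ M(x) = o(x)).)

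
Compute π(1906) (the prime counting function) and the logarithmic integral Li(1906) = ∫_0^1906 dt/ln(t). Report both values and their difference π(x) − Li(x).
π(1906) = 291;  Li(1906) ≈ 302.40;  π(x) − Li(x) ≈ -11.40.

Direct count of primes ≤ 1906 gives π(1906) = 291. Numerical evaluation of the logarithmic integral gives Li(1906) ≈ 302.40. The difference π(x) − Li(x) ≈ -11.40 is typically negative for small/moderate x (Li(x) overestimates), though Littlewood's theorem shows this sign changes infinitely often.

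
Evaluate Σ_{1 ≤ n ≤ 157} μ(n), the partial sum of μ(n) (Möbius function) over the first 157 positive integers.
Σ_{n ≤ 157} μ(n) = -2

Compute μ(n) for each 1 ≤ n ≤ 157: μ(1) = 1, μ(2) = -1, μ(3) = -1, μ(4) = 0, μ(5) = -1, μ(6) = 1, μ(7) = -1, μ(8) = 0, μ(9) = 0, μ(10) = 1, μ(11) = -1, μ(12) = 0, μ(13) = -1, μ(14) = 1, μ(15) = 1, μ(16) = 0, μ(17) = -1, μ(18) = 0, μ(19) = -1, μ(20) = 0, μ(21) = 1, μ(22) = 1, μ(23) = -1, μ(24) = 0, μ(25) = 0, μ(26) = 1, μ(27) = 0, μ(28) = 0, μ(29) = -1, μ(30) = -1, μ(31) = -1, μ(32) = 0, μ(33) = 1, μ(34) = 1, μ(35) = 1, μ(36) = 0, μ(37) = -1, μ(38) = 1, μ(39) = 1, μ(40) = 0, μ(41) = -1, μ(42) = -1, μ(43) = -1, μ(44) = 0, μ(45) = 0, μ(46) = 1, μ(47) = -1, μ(48) = 0, μ(49) = 0, μ(50) = 0, μ(51) = 1, μ(52) = 0, μ(53) = -1, μ(54) = 0, μ(55) = 1, μ(56) = 0, μ(57) = 1, μ(58) = 1, μ(59) = -1, μ(60) = 0, μ(61) = -1, μ(62) = 1, μ(63) = 0, μ(64) = 0, μ(65) = 1, μ(66) = -1, μ(67) = -1, μ(68) = 0, μ(69) = 1, μ(70) = -1, μ(71) = -1, μ(72) = 0, μ(73) = -1, μ(74) = 1, μ(75) = 0, μ(76) = 0, μ(77) = 1, μ(78) = -1, μ(79) = -1, μ(80) = 0, μ(81) = 0, μ(82) = 1, μ(83) = -1, μ(84) = 0, μ(85) = 1, μ(86) = 1, μ(87) = 1, μ(88) = 0, μ(89) = -1, μ(90) = 0, μ(91) = 1, μ(92) = 0, μ(93) = 1, μ(94) = 1, μ(95) = 1, μ(96) = 0, μ(97) = -1, μ(98) = 0, μ(99) = 0, μ(100) = 0, μ(101) = -1, μ(102) = -1, μ(103) = -1, μ(104) = 0, μ(105) = -1, μ(106) = 1, μ(107) = -1, μ(108) = 0, μ(109) = -1, μ(110) = -1, μ(111) = 1, μ(112) = 0, μ(113) = -1, μ(114) = -1, μ(115) = 1, μ(116) = 0, μ(117) = 0, μ(118) = 1, μ(119) = 1, μ(120) = 0, μ(121) = 0, μ(122) = 1, μ(123) = 1, μ(124) = 0, μ(125) = 0, μ(126) = 0, μ(127) = -1, μ(128) = 0, μ(129) = 1, μ(130) = -1, μ(131) = -1, μ(132) = 0, μ(133) = 1, μ(134) = 1, μ(135) = 0, μ(136) = 0, μ(137) = -1, μ(138) = -1, μ(139) = -1, μ(140) = 0, μ(141) = 1, μ(142) = 1, μ(143) = 1, μ(144) = 0, μ(145) = 1, μ(146) = 1, μ(147) = 0, μ(148) = 0, μ(149) = -1, μ(150) = 0, μ(151) = -1, μ(152) = 0, μ(153) = 0, μ(154) = -1, μ(155) = 1, μ(156) = 0, μ(157) = -1. Summing all 157 values: -2. (Mertens function M(x) = Σ_{n ≤ x} μ(n); on average M(x) should be small (PNT ⟺ M(x) = o(x)).)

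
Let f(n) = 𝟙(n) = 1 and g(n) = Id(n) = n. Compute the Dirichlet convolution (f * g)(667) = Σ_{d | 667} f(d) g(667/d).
(𝟙 * Id)(667) = 720

Divisors of 667: [1, 23, 29, 667]. For each d | 667:
  d = 1: 𝟙(1) · Id(667/1) = 1 · 667 = 667
  d = 23: 𝟙(23) · Id(667/23) = 1 · 29 = 29
  d = 29: 𝟙(29) · Id(667/29) = 1 · 23 = 23
  d = 667: 𝟙(667) · Id(667/667) = 1 · 1 = 1
Summing: (𝟙 * Id)(667) = 667 + 29 + 23 + 1 = 720.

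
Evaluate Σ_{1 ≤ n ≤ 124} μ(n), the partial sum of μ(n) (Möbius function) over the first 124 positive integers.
Σ_{n ≤ 124} μ(n) = -1

Compute μ(n) for each 1 ≤ n ≤ 124: μ(1) = 1, μ(2) = -1, μ(3) = -1, μ(4) = 0, μ(5) = -1, μ(6) = 1, μ(7) = -1, μ(8) = 0, μ(9) = 0, μ(10) = 1, μ(11) = -1, μ(12) = 0, μ(13) = -1, μ(14) = 1, μ(15) = 1, μ(16) = 0, μ(17) = -1, μ(18) = 0, μ(19) = -1, μ(20) = 0, μ(21) = 1, μ(22) = 1, μ(23) = -1, μ(24) = 0, μ(25) = 0, μ(26) = 1, μ(27) = 0, μ(28) = 0, μ(29) = -1, μ(30) = -1, μ(31) = -1, μ(32) = 0, μ(33) = 1, μ(34) = 1, μ(35) = 1, μ(36) = 0, μ(37) = -1, μ(38) = 1, μ(39) = 1, μ(40) = 0, μ(41) = -1, μ(42) = -1, μ(43) = -1, μ(44) = 0, μ(45) = 0, μ(46) = 1, μ(47) = -1, μ(48) = 0, μ(49) = 0, μ(50) = 0, μ(51) = 1, μ(52) = 0, μ(53) = -1, μ(54) = 0, μ(55) = 1, μ(56) = 0, μ(57) = 1, μ(58) = 1, μ(59) = -1, μ(60) = 0, μ(61) = -1, μ(62) = 1, μ(63) = 0, μ(64) = 0, μ(65) = 1, μ(66) = -1, μ(67) = -1, μ(68) = 0, μ(69) = 1, μ(70) = -1, μ(71) = -1, μ(72) = 0, μ(73) = -1, μ(74) = 1, μ(75) = 0, μ(76) = 0, μ(77) = 1, μ(78) = -1, μ(79) = -1, μ(80) = 0, μ(81) = 0, μ(82) = 1, μ(83) = -1, μ(84) = 0, μ(85) = 1, μ(86) = 1, μ(87) = 1, μ(88) = 0, μ(89) = -1, μ(90) = 0, μ(91) = 1, μ(92) = 0, μ(93) = 1, μ(94) = 1, μ(95) = 1, μ(96) = 0, μ(97) = -1, μ(98) = 0, μ(99) = 0, μ(100) = 0, μ(101) = -1, μ(102) = -1, μ(103) = -1, μ(104) = 0, μ(105) = -1, μ(106) = 1, μ(107) = -1, μ(108) = 0, μ(109) = -1, μ(110) = -1, μ(111) = 1, μ(112) = 0, μ(113) = -1, μ(114) = -1, μ(115) = 1, μ(116) = 0, μ(117) = 0, μ(118) = 1, μ(119) = 1, μ(120) = 0, μ(121) = 0, μ(122) = 1, μ(123) = 1, μ(124) = 0. Summing all 124 values: -1. (Mertens function M(x) = Σ_{n ≤ x} μ(n); on average M(x) should be small (PNT ⟺ M(x) = o(x)).)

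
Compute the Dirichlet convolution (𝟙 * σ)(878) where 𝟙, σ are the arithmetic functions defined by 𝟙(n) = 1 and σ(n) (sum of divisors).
(𝟙 * σ)(878) = 1764

Divisors of 878: [1, 2, 439, 878]. For each d | 878:
  d = 1: 𝟙(1) · σ(878/1) = 1 · 1320 = 1320
  d = 2: 𝟙(2) · σ(878/2) = 1 · 440 = 440
  d = 439: 𝟙(439) · σ(878/439) = 1 · 3 = 3
  d = 878: 𝟙(878) · σ(878/878) = 1 · 1 = 1
Summing: (𝟙 * σ)(878) = 1320 + 440 + 3 + 1 = 1764.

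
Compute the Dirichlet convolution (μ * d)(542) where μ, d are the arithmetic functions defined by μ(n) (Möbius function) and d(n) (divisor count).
(μ * d)(542) = 1

Divisors of 542: [1, 2, 271, 542]. For each d | 542:
  d = 1: μ(1) · d(542/1) = 1 · 4 = 4
  d = 2: μ(2) · d(542/2) = -1 · 2 = -2
  d = 271: μ(271) · d(542/271) = -1 · 2 = -2
  d = 542: μ(542) · d(542/542) = 1 · 1 = 1
Summing: (μ * d)(542) = 4 + -2 + -2 + 1 = 1.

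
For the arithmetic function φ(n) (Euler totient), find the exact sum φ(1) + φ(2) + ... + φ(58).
Σ_{n ≤ 58} φ(n) = 1028

Compute φ(n) for each 1 ≤ n ≤ 58: φ(1) = 1, φ(2) = 1, φ(3) = 2, φ(4) = 2, φ(5) = 4, φ(6) = 2, φ(7) = 6, φ(8) = 4, φ(9) = 6, φ(10) = 4, φ(11) = 10, φ(12) = 4, φ(13) = 12, φ(14) = 6, φ(15) = 8, φ(16) = 8, φ(17) = 16, φ(18) = 6, φ(19) = 18, φ(20) = 8, φ(21) = 12, φ(22) = 10, φ(23) = 22, φ(24) = 8, φ(25) = 20, φ(26) = 12, φ(27) = 18, φ(28) = 12, φ(29) = 28, φ(30) = 8, φ(31) = 30, φ(32) = 16, φ(33) = 20, φ(34) = 16, φ(35) = 24, φ(36) = 12, φ(37) = 36, φ(38) = 18, φ(39) = 24, φ(40) = 16, φ(41) = 40, φ(42) = 12, φ(43) = 42, φ(44) = 20, φ(45) = 24, φ(46) = 22, φ(47) = 46, φ(48) = 16, φ(49) = 42, φ(50) = 20, φ(51) = 32, φ(52) = 24, φ(53) = 52, φ(54) = 18, φ(55) = 40, φ(56) = 24, φ(57) = 36, φ(58) = 28. Summing all 58 values: 1028. (Average order: Σ_{n ≤ x} φ(n) ~ (3/π²) x². For x = 58, (3/π²)·58² ≈ 1022.53.)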